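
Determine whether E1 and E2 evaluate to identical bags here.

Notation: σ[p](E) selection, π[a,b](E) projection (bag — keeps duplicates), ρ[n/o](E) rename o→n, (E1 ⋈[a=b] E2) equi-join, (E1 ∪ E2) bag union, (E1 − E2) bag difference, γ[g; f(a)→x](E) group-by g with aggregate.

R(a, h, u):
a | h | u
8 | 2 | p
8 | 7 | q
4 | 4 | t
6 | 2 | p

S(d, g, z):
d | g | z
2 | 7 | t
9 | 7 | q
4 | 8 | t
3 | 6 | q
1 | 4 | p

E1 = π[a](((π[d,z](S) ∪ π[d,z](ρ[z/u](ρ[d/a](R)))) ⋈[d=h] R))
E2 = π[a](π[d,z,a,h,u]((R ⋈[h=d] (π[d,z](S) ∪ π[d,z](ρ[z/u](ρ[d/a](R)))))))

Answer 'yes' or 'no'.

E1 stepwise |·|:
  S → 5
  π[d,z](S) → 5
  R → 4
  ρ[d/a](R) → 4
  ρ[z/u](ρ[d/a](R)) → 4
  π[d,z](ρ[z/u](ρ[d/a](R))) → 4
  (π[d,z](S) ∪ π[d,z](ρ[z/u](ρ[d/a](R)))) → 9
  R → 4
  ((π[d,z](S) ∪ π[d,z](ρ[z/u](ρ[d/a](R)))) ⋈[d=h] R) → 4
  π[a](((π[d,z](S) ∪ π[d,z](ρ[z/u](ρ[d/a](R)))) ⋈[d=h] R)) → 4
E2 stepwise |·|:
  R → 4
  S → 5
  π[d,z](S) → 5
  R → 4
  ρ[d/a](R) → 4
  ρ[z/u](ρ[d/a](R)) → 4
  π[d,z](ρ[z/u](ρ[d/a](R))) → 4
  (π[d,z](S) ∪ π[d,z](ρ[z/u](ρ[d/a](R)))) → 9
  (R ⋈[h=d] (π[d,z](S) ∪ π[d,z](ρ[z/u](ρ[d/a](R))))) → 4
  π[d,z,a,h,u]((R ⋈[h=d] (π[d,z](S) ∪ π[d,z](ρ[z/u](ρ[d/a](R)))))) → 4
  π[a](π[d,z,a,h,u]((R ⋈[h=d] (π[d,z](S) ∪ π[d,z](ρ[z/u](ρ[d/a](R))))))) → 4

E1 and E2 produce the same multiset:
a
4
4
6
8

yes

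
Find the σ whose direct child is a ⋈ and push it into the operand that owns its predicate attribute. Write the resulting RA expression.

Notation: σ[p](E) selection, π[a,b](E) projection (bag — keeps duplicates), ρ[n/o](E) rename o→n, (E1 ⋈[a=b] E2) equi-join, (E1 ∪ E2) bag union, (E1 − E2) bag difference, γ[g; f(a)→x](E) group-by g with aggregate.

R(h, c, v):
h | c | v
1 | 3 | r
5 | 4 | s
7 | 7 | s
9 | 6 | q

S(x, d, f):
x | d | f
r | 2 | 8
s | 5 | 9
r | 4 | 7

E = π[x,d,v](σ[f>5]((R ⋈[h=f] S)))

σ filters on f, owned by the right side.
E' = π[x,d,v]((R ⋈[h=f] σ[f>5](S)))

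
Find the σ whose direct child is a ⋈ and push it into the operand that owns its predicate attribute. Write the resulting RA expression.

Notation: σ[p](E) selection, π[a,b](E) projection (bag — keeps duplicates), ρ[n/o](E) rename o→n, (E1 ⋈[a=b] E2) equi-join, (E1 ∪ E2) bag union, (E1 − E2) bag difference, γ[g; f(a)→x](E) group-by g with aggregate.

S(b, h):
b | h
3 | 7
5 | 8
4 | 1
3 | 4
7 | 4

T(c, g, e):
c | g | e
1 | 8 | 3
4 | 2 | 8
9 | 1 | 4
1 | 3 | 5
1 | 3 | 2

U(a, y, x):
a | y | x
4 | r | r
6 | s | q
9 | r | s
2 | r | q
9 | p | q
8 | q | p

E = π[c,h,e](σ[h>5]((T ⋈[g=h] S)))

σ filters on h, owned by the right side.
E' = π[c,h,e]((T ⋈[g=h] σ[h>5](S)))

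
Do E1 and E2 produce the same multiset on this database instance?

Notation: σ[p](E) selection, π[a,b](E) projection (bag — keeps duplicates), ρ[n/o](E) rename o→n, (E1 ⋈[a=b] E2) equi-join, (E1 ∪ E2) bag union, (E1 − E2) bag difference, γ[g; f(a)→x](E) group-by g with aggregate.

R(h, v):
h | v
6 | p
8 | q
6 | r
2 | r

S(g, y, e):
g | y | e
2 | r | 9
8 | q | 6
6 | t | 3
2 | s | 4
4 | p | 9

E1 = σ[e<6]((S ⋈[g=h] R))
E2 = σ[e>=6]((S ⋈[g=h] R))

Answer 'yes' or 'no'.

E1 row counts bottom-up:
  S → 5
  R → 4
  (S ⋈[g=h] R) → 5
  σ[e<6]((S ⋈[g=h] R)) → 3
E2 row counts bottom-up:
  S → 5
  R → 4
  (S ⋈[g=h] R) → 5
  σ[e>=6]((S ⋈[g=h] R)) → 2

E1 result:
g | y | e | h | v
2 | s | 4 | 2 | r
6 | t | 3 | 6 | p
6 | t | 3 | 6 | r
E2 result:
g | y | e | h | v
2 | r | 9 | 2 | r
8 | q | 6 | 8 | q
Witness: (6, 't', 3, 6, 'p') appears 1× in E1 but 0× in E2.

no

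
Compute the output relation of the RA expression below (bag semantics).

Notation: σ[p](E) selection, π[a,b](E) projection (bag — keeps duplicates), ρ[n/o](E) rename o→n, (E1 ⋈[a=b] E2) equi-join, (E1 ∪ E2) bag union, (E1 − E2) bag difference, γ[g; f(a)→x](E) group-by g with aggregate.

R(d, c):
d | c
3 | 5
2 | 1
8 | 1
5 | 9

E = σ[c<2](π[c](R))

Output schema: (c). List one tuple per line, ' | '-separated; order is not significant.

Row counts bottom-up:
  R → 4
  π[c](R) → 4
  σ[c<2](π[c](R)) → 2

== RESULT ==
c
1
1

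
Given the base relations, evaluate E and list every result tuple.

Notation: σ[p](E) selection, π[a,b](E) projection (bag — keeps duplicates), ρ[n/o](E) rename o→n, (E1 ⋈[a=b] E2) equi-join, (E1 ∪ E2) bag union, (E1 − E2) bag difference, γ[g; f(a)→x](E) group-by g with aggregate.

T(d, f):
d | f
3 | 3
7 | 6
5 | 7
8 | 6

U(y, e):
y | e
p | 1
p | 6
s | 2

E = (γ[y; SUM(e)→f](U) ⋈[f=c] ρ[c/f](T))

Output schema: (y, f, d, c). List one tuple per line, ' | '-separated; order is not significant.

Row counts bottom-up:
  U → 3
  γ[y; SUM(e)→f](U) → 2
  T → 4
  ρ[c/f](T) → 4
  (γ[y; SUM(e)→f](U) ⋈[f=c] ρ[c/f](T)) → 1

== RESULT ==
y | f | d | c
p | 7 | 5 | 7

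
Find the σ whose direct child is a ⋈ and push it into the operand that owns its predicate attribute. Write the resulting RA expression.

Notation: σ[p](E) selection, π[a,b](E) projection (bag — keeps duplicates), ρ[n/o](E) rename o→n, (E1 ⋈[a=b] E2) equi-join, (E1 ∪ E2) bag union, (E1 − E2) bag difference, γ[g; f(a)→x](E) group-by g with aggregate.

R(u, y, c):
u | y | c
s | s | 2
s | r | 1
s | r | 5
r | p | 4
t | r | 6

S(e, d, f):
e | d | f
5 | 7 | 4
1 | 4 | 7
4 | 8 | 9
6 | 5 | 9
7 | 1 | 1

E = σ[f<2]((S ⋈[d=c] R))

σ filters on f, owned by the left side.
E' = (σ[f<2](S) ⋈[d=c] R)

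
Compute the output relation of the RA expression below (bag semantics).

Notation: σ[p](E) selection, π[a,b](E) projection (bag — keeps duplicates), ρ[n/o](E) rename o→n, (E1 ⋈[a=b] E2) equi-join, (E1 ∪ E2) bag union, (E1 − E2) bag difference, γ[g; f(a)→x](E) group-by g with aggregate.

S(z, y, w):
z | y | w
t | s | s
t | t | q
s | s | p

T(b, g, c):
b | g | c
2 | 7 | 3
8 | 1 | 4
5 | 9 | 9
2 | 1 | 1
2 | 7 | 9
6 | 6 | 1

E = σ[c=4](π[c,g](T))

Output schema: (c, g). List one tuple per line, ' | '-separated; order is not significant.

Per-node cardinality:
  T → 6
  π[c,g](T) → 6
  σ[c=4](π[c,g](T)) → 1

== RESULT ==
c | g
4 | 1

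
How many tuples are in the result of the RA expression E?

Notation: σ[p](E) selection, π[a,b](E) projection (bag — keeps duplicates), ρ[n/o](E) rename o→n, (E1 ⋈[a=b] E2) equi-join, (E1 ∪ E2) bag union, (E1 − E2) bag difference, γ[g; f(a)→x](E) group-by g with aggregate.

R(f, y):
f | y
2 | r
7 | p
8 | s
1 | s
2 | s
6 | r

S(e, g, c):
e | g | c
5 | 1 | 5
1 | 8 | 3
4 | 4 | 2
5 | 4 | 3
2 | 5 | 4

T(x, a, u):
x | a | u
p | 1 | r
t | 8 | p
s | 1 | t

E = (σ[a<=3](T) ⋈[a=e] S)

Row counts bottom-up:
  T → 3
  σ[a<=3](T) → 2
  S → 5
  (σ[a<=3](T) ⋈[a=e] S) → 2

|E| = 2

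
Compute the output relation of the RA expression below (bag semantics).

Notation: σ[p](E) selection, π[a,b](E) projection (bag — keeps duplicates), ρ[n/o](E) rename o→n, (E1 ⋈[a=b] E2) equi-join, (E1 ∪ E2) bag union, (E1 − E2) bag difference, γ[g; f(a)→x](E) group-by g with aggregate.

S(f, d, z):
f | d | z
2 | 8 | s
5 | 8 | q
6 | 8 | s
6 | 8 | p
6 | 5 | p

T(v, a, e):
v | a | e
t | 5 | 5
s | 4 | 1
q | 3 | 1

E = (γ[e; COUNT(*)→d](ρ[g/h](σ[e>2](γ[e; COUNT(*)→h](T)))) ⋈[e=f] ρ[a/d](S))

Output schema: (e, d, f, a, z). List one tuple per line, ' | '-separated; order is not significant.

Row counts bottom-up:
  T → 3
  γ[e; COUNT(*)→h](T) → 2
  σ[e>2](γ[e; COUNT(*)→h](T)) → 1
  ρ[g/h](σ[e>2](γ[e; COUNT(*)→h](T))) → 1
  γ[e; COUNT(*)→d](ρ[g/h](σ[e>2](γ[e; COUNT(*)→h](T)))) → 1
  S → 5
  ρ[a/d](S) → 5
  (γ[e; COUNT(*)→d](ρ[g/h](σ[e>2](γ[e; COUNT(*)→h](T)))) ⋈[e=f] ρ[a/d](S)) → 1

== RESULT ==
e | d | f | a | z
5 | 1 | 5 | 8 | q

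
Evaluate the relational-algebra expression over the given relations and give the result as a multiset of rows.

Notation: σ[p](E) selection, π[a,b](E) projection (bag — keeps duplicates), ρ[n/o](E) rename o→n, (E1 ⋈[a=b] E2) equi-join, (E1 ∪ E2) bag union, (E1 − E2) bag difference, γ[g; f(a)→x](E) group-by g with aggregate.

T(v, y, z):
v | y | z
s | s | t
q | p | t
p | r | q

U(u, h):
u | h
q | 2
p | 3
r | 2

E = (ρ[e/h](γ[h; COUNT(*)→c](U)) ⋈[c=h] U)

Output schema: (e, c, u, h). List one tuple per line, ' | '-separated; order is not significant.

Stepwise |·|:
  U → 3
  γ[h; COUNT(*)→c](U) → 2
  ρ[e/h](γ[h; COUNT(*)→c](U)) → 2
  U → 3
  (ρ[e/h](γ[h; COUNT(*)→c](U)) ⋈[c=h] U) → 2

== RESULT ==
e | c | u | h
2 | 2 | q | 2
2 | 2 | r | 2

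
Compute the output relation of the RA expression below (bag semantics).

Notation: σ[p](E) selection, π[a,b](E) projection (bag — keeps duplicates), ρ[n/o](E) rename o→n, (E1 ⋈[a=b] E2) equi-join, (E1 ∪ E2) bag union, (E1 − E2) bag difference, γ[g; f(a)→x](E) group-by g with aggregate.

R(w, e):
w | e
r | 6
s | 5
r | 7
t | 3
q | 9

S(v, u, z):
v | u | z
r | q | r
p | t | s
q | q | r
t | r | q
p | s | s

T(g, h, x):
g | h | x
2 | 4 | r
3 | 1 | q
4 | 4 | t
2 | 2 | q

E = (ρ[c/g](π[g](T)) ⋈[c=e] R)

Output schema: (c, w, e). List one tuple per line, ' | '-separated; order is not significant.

Stepwise |·|:
  T → 4
  π[g](T) → 4
  ρ[c/g](π[g](T)) → 4
  R → 5
  (ρ[c/g](π[g](T)) ⋈[c=e] R) → 1

== RESULT ==
c | w | e
3 | t | 3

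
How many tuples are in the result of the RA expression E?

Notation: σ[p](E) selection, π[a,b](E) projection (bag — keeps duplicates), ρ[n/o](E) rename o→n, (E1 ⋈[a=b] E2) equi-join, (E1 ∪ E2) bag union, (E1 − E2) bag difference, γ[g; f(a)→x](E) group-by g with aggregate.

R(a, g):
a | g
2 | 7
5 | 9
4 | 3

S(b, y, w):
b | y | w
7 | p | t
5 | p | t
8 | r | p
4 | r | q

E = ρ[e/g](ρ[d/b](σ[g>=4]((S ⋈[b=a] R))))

Stepwise |·|:
  S → 4
  R → 3
  (S ⋈[b=a] R) → 2
  σ[g>=4]((S ⋈[b=a] R)) → 1
  ρ[d/b](σ[g>=4]((S ⋈[b=a] R))) → 1
  ρ[e/g](ρ[d/b](σ[g>=4]((S ⋈[b=a] R)))) → 1

|E| = 1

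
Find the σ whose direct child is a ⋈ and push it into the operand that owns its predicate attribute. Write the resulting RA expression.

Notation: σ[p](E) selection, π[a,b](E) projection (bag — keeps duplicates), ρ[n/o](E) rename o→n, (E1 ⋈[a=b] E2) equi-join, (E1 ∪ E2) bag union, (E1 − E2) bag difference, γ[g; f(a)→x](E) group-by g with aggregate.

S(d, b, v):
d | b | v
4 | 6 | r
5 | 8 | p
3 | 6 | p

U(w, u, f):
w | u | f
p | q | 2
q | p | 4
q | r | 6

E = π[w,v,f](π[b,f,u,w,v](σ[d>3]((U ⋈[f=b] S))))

σ filters on d, owned by the right side.
E' = π[w,v,f](π[b,f,u,w,v]((U ⋈[f=b] σ[d>3](S))))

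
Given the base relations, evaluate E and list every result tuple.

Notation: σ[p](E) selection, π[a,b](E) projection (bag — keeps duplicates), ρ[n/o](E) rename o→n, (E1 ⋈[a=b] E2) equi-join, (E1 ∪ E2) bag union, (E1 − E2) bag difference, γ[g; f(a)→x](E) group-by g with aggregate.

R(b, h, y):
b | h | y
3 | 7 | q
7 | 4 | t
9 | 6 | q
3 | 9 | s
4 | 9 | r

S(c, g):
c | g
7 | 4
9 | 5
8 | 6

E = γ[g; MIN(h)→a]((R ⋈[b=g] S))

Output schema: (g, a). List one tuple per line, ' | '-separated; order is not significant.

Stepwise |·|:
  R → 5
  S → 3
  (R ⋈[b=g] S) → 1
  γ[g; MIN(h)→a]((R ⋈[b=g] S)) → 1

== RESULT ==
g | a
4 | 9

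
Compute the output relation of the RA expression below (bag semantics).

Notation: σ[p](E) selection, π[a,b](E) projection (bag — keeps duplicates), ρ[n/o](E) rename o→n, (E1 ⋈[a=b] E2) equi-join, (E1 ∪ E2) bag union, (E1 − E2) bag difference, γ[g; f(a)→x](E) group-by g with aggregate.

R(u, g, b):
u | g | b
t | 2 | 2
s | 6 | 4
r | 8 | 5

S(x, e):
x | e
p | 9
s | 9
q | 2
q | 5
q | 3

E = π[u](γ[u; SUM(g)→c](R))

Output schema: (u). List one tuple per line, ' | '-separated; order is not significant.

Row counts bottom-up:
  R → 3
  γ[u; SUM(g)→c](R) → 3
  π[u](γ[u; SUM(g)→c](R)) → 3

== RESULT ==
u
r
s
t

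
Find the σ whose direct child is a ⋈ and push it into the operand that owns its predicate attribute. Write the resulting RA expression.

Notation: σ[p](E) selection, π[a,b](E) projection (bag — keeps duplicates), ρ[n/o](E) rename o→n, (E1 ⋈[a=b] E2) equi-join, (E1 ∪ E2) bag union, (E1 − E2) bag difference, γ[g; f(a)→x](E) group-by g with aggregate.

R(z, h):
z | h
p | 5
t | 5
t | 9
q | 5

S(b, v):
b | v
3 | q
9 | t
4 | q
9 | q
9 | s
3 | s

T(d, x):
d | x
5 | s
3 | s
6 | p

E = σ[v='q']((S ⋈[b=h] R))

σ filters on v, owned by the left side.
E' = (σ[v='q'](S) ⋈[b=h] R)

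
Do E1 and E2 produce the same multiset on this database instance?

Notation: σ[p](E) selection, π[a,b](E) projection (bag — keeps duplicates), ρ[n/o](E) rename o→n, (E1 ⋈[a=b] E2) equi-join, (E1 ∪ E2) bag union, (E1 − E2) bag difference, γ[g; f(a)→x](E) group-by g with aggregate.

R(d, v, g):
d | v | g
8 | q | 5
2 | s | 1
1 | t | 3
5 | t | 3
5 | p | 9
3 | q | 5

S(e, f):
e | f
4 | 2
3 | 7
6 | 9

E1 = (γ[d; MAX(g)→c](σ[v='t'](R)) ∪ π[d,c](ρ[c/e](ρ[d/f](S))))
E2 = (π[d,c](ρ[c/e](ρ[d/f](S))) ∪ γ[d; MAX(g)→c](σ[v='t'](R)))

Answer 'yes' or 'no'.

E1 stepwise |·|:
  R → 6
  σ[v='t'](R) → 2
  γ[d; MAX(g)→c](σ[v='t'](R)) → 2
  S → 3
  ρ[d/f](S) → 3
  ρ[c/e](ρ[d/f](S)) → 3
  π[d,c](ρ[c/e](ρ[d/f](S))) → 3
  (γ[d; MAX(g)→c](σ[v='t'](R)) ∪ π[d,c](ρ[c/e](ρ[d/f](S)))) → 5
E2 stepwise |·|:
  S → 3
  ρ[d/f](S) → 3
  ρ[c/e](ρ[d/f](S)) → 3
  π[d,c](ρ[c/e](ρ[d/f](S))) → 3
  R → 6
  σ[v='t'](R) → 2
  γ[d; MAX(g)→c](σ[v='t'](R)) → 2
  (π[d,c](ρ[c/e](ρ[d/f](S))) ∪ γ[d; MAX(g)→c](σ[v='t'](R))) → 5

E1 and E2 produce the same multiset:
d | c
1 | 3
2 | 4
5 | 3
7 | 3
9 | 6

yes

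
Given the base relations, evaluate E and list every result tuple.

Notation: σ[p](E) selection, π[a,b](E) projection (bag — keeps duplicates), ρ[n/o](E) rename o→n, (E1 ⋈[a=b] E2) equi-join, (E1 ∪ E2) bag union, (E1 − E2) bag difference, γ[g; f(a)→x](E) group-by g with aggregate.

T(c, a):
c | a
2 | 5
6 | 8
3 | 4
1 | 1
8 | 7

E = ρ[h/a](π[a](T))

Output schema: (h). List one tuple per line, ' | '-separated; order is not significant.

Subexpression sizes:
  T → 5
  π[a](T) → 5
  ρ[h/a](π[a](T)) → 5

== RESULT ==
h
1
4
5
7
8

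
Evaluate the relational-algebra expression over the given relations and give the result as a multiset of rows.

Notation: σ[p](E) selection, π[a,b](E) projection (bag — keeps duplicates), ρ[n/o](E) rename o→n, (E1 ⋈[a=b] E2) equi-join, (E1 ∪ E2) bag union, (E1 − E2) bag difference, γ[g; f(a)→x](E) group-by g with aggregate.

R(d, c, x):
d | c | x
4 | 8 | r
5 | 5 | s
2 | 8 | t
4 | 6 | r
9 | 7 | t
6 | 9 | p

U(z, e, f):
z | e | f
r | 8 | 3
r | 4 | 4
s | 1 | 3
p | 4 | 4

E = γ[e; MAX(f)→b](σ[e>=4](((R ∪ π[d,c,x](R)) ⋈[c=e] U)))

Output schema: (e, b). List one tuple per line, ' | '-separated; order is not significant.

Row counts bottom-up:
  R → 6
  R → 6
  π[d,c,x](R) → 6
  (R ∪ π[d,c,x](R)) → 12
  U → 4
  ((R ∪ π[d,c,x](R)) ⋈[c=e] U) → 4
  σ[e>=4](((R ∪ π[d,c,x](R)) ⋈[c=e] U)) → 4
  γ[e; MAX(f)→b](σ[e>=4](((R ∪ π[d,c,x](R)) ⋈[c=e] U))) → 1

== RESULT ==
e | b
8 | 3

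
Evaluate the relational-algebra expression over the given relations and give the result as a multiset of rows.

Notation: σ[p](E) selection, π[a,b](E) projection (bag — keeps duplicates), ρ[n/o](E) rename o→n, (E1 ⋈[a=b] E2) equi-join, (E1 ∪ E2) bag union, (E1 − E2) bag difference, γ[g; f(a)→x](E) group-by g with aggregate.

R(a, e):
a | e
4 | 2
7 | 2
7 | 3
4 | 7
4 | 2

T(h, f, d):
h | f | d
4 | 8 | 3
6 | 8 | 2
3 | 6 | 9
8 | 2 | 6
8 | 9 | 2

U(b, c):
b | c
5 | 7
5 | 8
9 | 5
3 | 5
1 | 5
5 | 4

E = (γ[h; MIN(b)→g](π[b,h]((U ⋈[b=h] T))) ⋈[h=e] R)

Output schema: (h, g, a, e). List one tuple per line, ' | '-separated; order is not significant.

Stepwise |·|:
  U → 6
  T → 5
  (U ⋈[b=h] T) → 1
  π[b,h]((U ⋈[b=h] T)) → 1
  γ[h; MIN(b)→g](π[b,h]((U ⋈[b=h] T))) → 1
  R → 5
  (γ[h; MIN(b)→g](π[b,h]((U ⋈[b=h] T))) ⋈[h=e] R) → 1

== RESULT ==
h | g | a | e
3 | 3 | 7 | 3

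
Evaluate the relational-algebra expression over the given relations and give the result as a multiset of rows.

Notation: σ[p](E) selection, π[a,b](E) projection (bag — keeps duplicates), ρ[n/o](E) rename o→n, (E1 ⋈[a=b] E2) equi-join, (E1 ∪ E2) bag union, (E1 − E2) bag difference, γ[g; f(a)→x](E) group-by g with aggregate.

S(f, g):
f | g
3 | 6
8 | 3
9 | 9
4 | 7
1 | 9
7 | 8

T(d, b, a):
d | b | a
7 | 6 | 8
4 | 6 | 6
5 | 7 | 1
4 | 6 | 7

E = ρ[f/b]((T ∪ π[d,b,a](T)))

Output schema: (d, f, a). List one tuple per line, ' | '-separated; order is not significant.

Row counts bottom-up:
  T → 4
  T → 4
  π[d,b,a](T) → 4
  (T ∪ π[d,b,a](T)) → 8
  ρ[f/b]((T ∪ π[d,b,a](T))) → 8

== RESULT ==
d | f | a
4 | 6 | 6
4 | 6 | 6
4 | 6 | 7
4 | 6 | 7
5 | 7 | 1
5 | 7 | 1
7 | 6 | 8
7 | 6 | 8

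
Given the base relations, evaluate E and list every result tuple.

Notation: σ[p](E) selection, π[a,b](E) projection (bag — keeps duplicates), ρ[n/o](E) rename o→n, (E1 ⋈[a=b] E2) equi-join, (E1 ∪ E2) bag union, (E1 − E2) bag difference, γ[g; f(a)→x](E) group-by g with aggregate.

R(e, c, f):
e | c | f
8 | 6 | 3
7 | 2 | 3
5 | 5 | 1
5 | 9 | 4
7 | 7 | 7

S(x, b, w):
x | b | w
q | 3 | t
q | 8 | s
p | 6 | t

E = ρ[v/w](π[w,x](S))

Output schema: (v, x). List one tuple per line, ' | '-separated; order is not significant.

Row counts bottom-up:
  S → 3
  π[w,x](S) → 3
  ρ[v/w](π[w,x](S)) → 3

== RESULT ==
v | x
s | q
t | p
t | q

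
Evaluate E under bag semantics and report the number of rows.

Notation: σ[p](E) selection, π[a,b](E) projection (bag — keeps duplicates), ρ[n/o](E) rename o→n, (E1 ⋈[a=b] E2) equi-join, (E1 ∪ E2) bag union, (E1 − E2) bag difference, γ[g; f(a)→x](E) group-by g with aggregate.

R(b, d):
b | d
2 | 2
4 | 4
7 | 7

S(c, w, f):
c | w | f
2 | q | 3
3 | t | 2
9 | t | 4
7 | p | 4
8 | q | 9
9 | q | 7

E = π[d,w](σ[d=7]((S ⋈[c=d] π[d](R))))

Subexpression sizes:
  S → 6
  R → 3
  π[d](R) → 3
  (S ⋈[c=d] π[d](R)) → 2
  σ[d=7]((S ⋈[c=d] π[d](R))) → 1
  π[d,w](σ[d=7]((S ⋈[c=d] π[d](R)))) → 1

|E| = 1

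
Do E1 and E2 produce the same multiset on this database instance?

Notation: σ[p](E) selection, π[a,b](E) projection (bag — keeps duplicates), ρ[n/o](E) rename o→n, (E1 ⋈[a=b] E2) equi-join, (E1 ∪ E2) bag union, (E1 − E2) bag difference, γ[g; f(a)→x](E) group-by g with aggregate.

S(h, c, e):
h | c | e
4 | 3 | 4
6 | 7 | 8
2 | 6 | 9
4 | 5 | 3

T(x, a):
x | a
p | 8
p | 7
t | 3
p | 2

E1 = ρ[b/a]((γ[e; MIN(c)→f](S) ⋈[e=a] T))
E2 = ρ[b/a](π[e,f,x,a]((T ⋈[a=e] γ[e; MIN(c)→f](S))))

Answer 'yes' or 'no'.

E1 stepwise |·|:
  S → 4
  γ[e; MIN(c)→f](S) → 4
  T → 4
  (γ[e; MIN(c)→f](S) ⋈[e=a] T) → 2
  ρ[b/a]((γ[e; MIN(c)→f](S) ⋈[e=a] T)) → 2
E2 stepwise |·|:
  T → 4
  S → 4
  γ[e; MIN(c)→f](S) → 4
  (T ⋈[a=e] γ[e; MIN(c)→f](S)) → 2
  π[e,f,x,a]((T ⋈[a=e] γ[e; MIN(c)→f](S))) → 2
  ρ[b/a](π[e,f,x,a]((T ⋈[a=e] γ[e; MIN(c)→f](S)))) → 2

E1 and E2 produce the same multiset:
e | f | x | b
3 | 5 | t | 3
8 | 7 | p | 8

yes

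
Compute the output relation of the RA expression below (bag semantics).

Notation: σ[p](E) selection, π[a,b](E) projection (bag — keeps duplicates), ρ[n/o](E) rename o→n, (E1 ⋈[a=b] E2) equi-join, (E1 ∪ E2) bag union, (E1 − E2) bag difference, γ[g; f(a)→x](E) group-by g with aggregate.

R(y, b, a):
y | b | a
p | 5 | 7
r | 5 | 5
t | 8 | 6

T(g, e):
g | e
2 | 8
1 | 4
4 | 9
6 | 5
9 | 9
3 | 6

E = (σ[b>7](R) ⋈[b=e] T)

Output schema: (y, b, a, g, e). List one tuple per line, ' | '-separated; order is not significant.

Row counts bottom-up:
  R → 3
  σ[b>7](R) → 1
  T → 6
  (σ[b>7](R) ⋈[b=e] T) → 1

== RESULT ==
y | b | a | g | e
t | 8 | 6 | 2 | 8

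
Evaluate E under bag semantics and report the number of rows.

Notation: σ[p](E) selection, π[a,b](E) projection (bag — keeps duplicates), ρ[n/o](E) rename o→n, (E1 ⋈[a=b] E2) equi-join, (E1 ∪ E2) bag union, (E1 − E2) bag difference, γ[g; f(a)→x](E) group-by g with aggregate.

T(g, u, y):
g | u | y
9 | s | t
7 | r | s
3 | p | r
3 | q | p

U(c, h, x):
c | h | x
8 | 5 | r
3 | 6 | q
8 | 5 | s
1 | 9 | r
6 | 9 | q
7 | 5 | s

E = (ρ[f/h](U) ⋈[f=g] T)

Stepwise |·|:
  U → 6
  ρ[f/h](U) → 6
  T → 4
  (ρ[f/h](U) ⋈[f=g] T) → 2

|E| = 2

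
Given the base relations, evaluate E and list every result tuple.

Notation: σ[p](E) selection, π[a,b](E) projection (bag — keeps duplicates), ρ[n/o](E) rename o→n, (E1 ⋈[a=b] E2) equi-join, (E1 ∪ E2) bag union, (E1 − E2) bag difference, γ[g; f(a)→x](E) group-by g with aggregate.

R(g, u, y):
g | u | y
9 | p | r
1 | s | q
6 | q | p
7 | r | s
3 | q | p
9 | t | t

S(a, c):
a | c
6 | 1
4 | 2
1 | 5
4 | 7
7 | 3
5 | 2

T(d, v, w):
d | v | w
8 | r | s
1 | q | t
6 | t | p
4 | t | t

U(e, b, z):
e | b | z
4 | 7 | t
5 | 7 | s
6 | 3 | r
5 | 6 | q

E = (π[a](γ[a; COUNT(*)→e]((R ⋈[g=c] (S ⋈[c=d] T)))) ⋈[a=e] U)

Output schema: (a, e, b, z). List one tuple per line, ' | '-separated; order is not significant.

Per-node cardinality:
  R → 6
  S → 6
  T → 4
  (S ⋈[c=d] T) → 1
  (R ⋈[g=c] (S ⋈[c=d] T)) → 1
  γ[a; COUNT(*)→e]((R ⋈[g=c] (S ⋈[c=d] T))) → 1
  π[a](γ[a; COUNT(*)→e]((R ⋈[g=c] (S ⋈[c=d] T)))) → 1
  U → 4
  (π[a](γ[a; COUNT(*)→e]((R ⋈[g=c] (S ⋈[c=d] T)))) ⋈[a=e] U) → 1

== RESULT ==
a | e | b | z
6 | 6 | 3 | r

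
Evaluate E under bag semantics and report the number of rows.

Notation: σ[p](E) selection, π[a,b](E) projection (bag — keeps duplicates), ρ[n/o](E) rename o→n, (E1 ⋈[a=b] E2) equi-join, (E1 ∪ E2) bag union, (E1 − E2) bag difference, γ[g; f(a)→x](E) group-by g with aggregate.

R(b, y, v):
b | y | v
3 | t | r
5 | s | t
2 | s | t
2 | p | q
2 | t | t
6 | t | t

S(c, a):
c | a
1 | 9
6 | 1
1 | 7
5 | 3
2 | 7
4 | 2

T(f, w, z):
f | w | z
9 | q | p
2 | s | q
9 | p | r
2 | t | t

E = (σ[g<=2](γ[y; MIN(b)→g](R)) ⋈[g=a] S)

Subexpression sizes:
  R → 6
  γ[y; MIN(b)→g](R) → 3
  σ[g<=2](γ[y; MIN(b)→g](R)) → 3
  S → 6
  (σ[g<=2](γ[y; MIN(b)→g](R)) ⋈[g=a] S) → 3

|E| = 3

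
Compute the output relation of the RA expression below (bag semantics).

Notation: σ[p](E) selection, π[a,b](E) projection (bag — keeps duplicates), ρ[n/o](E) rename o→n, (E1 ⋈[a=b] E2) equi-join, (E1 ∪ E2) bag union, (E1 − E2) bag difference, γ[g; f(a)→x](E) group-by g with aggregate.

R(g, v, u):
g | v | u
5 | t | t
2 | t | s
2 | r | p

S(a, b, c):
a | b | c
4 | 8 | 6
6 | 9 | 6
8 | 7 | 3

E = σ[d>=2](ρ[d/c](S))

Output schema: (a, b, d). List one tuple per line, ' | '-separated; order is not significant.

Row counts bottom-up:
  S → 3
  ρ[d/c](S) → 3
  σ[d>=2](ρ[d/c](S)) → 3

== RESULT ==
a | b | d
4 | 8 | 6
6 | 9 | 6
8 | 7 | 3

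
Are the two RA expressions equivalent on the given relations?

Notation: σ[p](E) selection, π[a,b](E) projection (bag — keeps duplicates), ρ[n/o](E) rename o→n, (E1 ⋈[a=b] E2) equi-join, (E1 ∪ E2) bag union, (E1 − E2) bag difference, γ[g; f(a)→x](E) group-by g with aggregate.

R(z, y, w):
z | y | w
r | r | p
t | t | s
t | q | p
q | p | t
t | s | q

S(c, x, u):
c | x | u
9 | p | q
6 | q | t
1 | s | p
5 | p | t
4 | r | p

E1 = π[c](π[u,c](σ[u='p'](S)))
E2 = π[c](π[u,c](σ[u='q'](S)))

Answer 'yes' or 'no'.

E1 per-node cardinality:
  S → 5
  σ[u='p'](S) → 2
  π[u,c](σ[u='p'](S)) → 2
  π[c](π[u,c](σ[u='p'](S))) → 2
E2 per-node cardinality:
  S → 5
  σ[u='q'](S) → 1
  π[u,c](σ[u='q'](S)) → 1
  π[c](π[u,c](σ[u='q'](S))) → 1

E1 result:
c
1
4
E2 result:
c
9
Witness: (1,) appears 1× in E1 but 0× in E2.

no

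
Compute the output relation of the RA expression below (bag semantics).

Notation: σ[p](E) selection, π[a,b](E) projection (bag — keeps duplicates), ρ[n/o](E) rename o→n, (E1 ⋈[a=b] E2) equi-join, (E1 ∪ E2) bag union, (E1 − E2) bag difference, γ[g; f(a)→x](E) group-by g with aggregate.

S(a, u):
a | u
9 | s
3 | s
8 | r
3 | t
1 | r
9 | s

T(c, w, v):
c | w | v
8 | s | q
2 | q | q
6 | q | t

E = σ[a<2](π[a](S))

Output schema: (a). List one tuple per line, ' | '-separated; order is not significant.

Per-node cardinality:
  S → 6
  π[a](S) → 6
  σ[a<2](π[a](S)) → 1

== RESULT ==
a
1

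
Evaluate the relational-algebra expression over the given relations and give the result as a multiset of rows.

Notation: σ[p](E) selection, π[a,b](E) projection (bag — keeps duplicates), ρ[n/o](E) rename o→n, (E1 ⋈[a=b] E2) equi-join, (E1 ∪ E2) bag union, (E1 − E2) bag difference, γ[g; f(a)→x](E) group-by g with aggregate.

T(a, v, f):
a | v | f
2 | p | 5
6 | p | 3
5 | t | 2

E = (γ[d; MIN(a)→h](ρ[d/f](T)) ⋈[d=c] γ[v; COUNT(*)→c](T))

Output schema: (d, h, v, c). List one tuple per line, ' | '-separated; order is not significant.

Per-node cardinality:
  T → 3
  ρ[d/f](T) → 3
  γ[d; MIN(a)→h](ρ[d/f](T)) → 3
  T → 3
  γ[v; COUNT(*)→c](T) → 2
  (γ[d; MIN(a)→h](ρ[d/f](T)) ⋈[d=c] γ[v; COUNT(*)→c](T)) → 1

== RESULT ==
d | h | v | c
2 | 5 | p | 2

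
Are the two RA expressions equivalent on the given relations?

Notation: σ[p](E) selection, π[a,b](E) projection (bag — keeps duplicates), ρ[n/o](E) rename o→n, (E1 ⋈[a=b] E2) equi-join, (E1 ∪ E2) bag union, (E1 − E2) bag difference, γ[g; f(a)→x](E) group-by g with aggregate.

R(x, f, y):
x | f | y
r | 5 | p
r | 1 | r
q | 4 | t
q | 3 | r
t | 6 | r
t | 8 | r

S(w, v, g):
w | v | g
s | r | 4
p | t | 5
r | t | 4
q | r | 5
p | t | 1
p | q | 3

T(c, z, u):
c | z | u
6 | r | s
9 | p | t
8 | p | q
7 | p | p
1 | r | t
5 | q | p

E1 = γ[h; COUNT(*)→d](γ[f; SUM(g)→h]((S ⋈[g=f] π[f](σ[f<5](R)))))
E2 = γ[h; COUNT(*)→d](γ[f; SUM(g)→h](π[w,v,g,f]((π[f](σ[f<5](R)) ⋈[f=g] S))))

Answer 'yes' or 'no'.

E1 stepwise |·|:
  S → 6
  R → 6
  σ[f<5](R) → 3
  π[f](σ[f<5](R)) → 3
  (S ⋈[g=f] π[f](σ[f<5](R))) → 4
  γ[f; SUM(g)→h]((S ⋈[g=f] π[f](σ[f<5](R)))) → 3
  γ[h; COUNT(*)→d](γ[f; SUM(g)→h]((S ⋈[g=f] π[f](σ[f<5](R))))) → 3
E2 stepwise |·|:
  R → 6
  σ[f<5](R) → 3
  π[f](σ[f<5](R)) → 3
  S → 6
  (π[f](σ[f<5](R)) ⋈[f=g] S) → 4
  π[w,v,g,f]((π[f](σ[f<5](R)) ⋈[f=g] S)) → 4
  γ[f; SUM(g)→h](π[w,v,g,f]((π[f](σ[f<5](R)) ⋈[f=g] S))) → 3
  γ[h; COUNT(*)→d](γ[f; SUM(g)→h](π[w,v,g,f]((π[f](σ[f<5](R)) ⋈[f=g] S)))) → 3

E1 and E2 produce the same multiset:
h | d
1 | 1
3 | 1
8 | 1

yes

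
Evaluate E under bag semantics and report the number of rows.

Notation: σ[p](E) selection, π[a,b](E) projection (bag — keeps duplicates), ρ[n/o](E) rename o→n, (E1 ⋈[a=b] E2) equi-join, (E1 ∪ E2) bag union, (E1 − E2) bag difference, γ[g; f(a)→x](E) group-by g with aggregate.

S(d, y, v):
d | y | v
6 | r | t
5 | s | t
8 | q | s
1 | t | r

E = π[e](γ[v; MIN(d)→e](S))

Stepwise |·|:
  S → 4
  γ[v; MIN(d)→e](S) → 3
  π[e](γ[v; MIN(d)→e](S)) → 3

|E| = 3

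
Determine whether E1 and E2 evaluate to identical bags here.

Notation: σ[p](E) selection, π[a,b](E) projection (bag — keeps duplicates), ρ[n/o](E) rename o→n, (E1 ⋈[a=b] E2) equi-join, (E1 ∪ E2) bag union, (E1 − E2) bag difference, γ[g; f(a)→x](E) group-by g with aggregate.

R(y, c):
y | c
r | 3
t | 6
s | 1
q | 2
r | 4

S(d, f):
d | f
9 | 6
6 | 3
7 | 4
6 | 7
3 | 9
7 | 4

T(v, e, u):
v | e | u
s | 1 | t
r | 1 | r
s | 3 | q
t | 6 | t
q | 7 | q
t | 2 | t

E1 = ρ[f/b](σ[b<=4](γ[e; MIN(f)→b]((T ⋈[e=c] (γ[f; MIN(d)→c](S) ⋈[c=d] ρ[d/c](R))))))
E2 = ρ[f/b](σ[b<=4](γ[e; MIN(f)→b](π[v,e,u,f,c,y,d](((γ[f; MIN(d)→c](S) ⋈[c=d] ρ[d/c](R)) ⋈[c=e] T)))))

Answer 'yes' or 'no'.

E1 stepwise |·|:
  T → 6
  S → 6
  γ[f; MIN(d)→c](S) → 5
  R → 5
  ρ[d/c](R) → 5
  (γ[f; MIN(d)→c](S) ⋈[c=d] ρ[d/c](R)) → 3
  (T ⋈[e=c] (γ[f; MIN(d)→c](S) ⋈[c=d] ρ[d/c](R))) → 3
  γ[e; MIN(f)→b]((T ⋈[e=c] (γ[f; MIN(d)→c](S) ⋈[c=d] ρ[d/c](R)))) → 2
  σ[b<=4](γ[e; MIN(f)→b]((T ⋈[e=c] (γ[f; MIN(d)→c](S) ⋈[c=d] ρ[d/c](R))))) → 1
  ρ[f/b](σ[b<=4](γ[e; MIN(f)→b]((T ⋈[e=c] (γ[f; MIN(d)→c](S) ⋈[c=d] ρ[d/c](R)))))) → 1
E2 stepwise |·|:
  S → 6
  γ[f; MIN(d)→c](S) → 5
  R → 5
  ρ[d/c](R) → 5
  (γ[f; MIN(d)→c](S) ⋈[c=d] ρ[d/c](R)) → 3
  T → 6
  ((γ[f; MIN(d)→c](S) ⋈[c=d] ρ[d/c](R)) ⋈[c=e] T) → 3
  π[v,e,u,f,c,y,d](((γ[f; MIN(d)→c](S) ⋈[c=d] ρ[d/c](R)) ⋈[c=e] T)) → 3
  γ[e; MIN(f)→b](π[v,e,u,f,c,y,d](((γ[f; MIN(d)→c](S) ⋈[c=d] ρ[d/c](R)) ⋈[c=e] T))) → 2
  σ[b<=4](γ[e; MIN(f)→b](π[v,e,u,f,c,y,d](((γ[f; MIN(d)→c](S) ⋈[c=d] ρ[d/c](R)) ⋈[c=e] T)))) → 1
  ρ[f/b](σ[b<=4](γ[e; MIN(f)→b](π[v,e,u,f,c,y,d](((γ[f; MIN(d)→c](S) ⋈[c=d] ρ[d/c](R)) ⋈[c=e] T))))) → 1

E1 and E2 produce the same multiset:
e | f
6 | 3

yes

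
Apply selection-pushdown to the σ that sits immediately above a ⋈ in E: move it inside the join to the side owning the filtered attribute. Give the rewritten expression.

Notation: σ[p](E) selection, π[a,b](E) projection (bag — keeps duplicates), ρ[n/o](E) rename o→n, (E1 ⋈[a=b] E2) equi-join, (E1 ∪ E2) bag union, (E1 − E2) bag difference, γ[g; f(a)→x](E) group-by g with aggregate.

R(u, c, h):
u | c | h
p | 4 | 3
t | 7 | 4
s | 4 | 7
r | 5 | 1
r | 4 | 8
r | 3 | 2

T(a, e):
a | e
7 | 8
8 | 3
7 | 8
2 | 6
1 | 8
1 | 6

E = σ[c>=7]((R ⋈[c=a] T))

σ filters on c, owned by the left side.
E' = (σ[c>=7](R) ⋈[c=a] T)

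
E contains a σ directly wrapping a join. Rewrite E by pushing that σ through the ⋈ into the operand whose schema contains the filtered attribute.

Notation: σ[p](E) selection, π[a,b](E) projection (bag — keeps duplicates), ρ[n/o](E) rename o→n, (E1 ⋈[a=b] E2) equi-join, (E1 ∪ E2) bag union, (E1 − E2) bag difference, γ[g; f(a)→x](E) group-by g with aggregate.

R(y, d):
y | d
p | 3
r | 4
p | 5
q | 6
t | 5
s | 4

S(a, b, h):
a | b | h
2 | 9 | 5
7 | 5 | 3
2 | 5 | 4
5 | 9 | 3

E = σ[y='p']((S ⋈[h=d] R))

σ filters on y, owned by the right side.
E' = (S ⋈[h=d] σ[y='p'](R))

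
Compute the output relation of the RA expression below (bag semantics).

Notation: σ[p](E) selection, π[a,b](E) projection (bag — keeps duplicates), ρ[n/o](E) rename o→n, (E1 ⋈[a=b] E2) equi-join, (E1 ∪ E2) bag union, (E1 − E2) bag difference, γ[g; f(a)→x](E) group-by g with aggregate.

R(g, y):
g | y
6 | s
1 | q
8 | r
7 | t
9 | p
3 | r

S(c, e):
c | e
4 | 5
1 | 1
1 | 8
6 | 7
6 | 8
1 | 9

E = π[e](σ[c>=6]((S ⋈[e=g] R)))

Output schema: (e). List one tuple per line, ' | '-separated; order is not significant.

Row counts bottom-up:
  S → 6
  R → 6
  (S ⋈[e=g] R) → 5
  σ[c>=6]((S ⋈[e=g] R)) → 2
  π[e](σ[c>=6]((S ⋈[e=g] R))) → 2

== RESULT ==
e
7
8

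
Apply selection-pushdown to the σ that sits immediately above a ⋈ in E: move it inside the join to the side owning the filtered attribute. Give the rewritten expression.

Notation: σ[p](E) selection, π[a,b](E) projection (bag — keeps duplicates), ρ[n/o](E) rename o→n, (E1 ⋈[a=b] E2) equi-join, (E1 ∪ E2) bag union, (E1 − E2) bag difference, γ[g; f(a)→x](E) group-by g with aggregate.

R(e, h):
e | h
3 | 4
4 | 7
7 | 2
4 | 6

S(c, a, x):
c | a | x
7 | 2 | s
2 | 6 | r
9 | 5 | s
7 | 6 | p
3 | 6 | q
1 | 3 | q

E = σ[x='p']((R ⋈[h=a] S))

σ filters on x, owned by the right side.
E' = (R ⋈[h=a] σ[x='p'](S))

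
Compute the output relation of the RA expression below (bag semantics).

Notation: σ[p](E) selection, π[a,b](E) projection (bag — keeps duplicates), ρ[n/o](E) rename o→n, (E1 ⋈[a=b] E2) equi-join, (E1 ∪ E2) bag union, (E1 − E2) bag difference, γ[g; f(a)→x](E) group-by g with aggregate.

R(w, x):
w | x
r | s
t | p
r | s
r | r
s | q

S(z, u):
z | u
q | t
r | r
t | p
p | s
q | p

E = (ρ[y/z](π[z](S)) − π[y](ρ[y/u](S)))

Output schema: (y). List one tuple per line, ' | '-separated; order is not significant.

Per-node cardinality:
  S → 5
  π[z](S) → 5
  ρ[y/z](π[z](S)) → 5
  S → 5
  ρ[y/u](S) → 5
  π[y](ρ[y/u](S)) → 5
  (ρ[y/z](π[z](S)) − π[y](ρ[y/u](S))) → 2

== RESULT ==
y
q
q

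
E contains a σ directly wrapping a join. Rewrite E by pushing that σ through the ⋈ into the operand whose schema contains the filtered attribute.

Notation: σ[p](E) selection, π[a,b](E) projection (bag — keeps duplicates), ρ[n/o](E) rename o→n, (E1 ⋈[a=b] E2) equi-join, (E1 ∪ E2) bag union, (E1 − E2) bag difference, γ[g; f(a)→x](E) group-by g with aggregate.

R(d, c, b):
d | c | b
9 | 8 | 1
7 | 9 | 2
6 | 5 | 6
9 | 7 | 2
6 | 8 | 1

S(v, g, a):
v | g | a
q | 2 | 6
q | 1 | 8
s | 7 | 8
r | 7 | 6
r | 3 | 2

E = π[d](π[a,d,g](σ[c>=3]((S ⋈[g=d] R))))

σ filters on c, owned by the right side.
E' = π[d](π[a,d,g]((S ⋈[g=d] σ[c>=3](R))))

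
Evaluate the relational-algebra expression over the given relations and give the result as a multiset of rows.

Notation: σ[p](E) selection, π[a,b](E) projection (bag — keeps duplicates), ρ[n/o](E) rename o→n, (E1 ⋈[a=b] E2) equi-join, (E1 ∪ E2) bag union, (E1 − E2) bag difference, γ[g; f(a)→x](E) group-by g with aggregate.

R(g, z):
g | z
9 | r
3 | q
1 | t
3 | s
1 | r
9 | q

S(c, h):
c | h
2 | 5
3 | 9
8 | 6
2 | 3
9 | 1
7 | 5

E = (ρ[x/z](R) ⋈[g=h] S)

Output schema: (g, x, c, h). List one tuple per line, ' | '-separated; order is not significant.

Subexpression sizes:
  R → 6
  ρ[x/z](R) → 6
  S → 6
  (ρ[x/z](R) ⋈[g=h] S) → 6

== RESULT ==
g | x | c | h
1 | r | 9 | 1
1 | t | 9 | 1
3 | q | 2 | 3
3 | s | 2 | 3
9 | q | 3 | 9
9 | r | 3 | 9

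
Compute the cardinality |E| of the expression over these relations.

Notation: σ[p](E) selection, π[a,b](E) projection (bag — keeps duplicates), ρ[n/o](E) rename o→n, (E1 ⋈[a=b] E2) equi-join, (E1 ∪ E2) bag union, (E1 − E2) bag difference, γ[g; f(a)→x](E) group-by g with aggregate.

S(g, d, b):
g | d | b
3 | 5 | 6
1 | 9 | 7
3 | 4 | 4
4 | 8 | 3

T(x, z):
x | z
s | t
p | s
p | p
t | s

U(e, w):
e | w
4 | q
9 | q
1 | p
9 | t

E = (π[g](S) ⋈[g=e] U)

Subexpression sizes:
  S → 4
  π[g](S) → 4
  U → 4
  (π[g](S) ⋈[g=e] U) → 2

|E| = 2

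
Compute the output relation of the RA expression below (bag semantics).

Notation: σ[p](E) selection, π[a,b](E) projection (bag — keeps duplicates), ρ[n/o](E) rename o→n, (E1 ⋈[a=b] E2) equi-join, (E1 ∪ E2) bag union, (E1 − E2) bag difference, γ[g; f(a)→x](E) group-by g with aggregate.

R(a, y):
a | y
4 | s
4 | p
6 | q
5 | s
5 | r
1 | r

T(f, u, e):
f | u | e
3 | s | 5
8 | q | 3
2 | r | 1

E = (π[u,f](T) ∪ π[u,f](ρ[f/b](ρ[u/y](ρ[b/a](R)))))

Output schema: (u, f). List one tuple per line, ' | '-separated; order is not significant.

Row counts bottom-up:
  T → 3
  π[u,f](T) → 3
  R → 6
  ρ[b/a](R) → 6
  ρ[u/y](ρ[b/a](R)) → 6
  ρ[f/b](ρ[u/y](ρ[b/a](R))) → 6
  π[u,f](ρ[f/b](ρ[u/y](ρ[b/a](R)))) → 6
  (π[u,f](T) ∪ π[u,f](ρ[f/b](ρ[u/y](ρ[b/a](R))))) → 9

== RESULT ==
u | f
p | 4
q | 6
q | 8
r | 1
r | 2
r | 5
s | 3
s | 4
s | 5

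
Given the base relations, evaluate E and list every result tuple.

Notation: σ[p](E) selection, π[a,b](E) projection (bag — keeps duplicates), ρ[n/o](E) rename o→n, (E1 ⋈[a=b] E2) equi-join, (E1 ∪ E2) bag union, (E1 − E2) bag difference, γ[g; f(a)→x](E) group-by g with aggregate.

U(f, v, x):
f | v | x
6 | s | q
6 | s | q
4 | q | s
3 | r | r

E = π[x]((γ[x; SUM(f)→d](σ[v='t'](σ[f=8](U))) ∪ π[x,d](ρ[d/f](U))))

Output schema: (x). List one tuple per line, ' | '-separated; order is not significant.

Row counts bottom-up:
  U → 4
  σ[f=8](U) → 0
  σ[v='t'](σ[f=8](U)) → 0
  γ[x; SUM(f)→d](σ[v='t'](σ[f=8](U))) → 0
  U → 4
  ρ[d/f](U) → 4
  π[x,d](ρ[d/f](U)) → 4
  (γ[x; SUM(f)→d](σ[v='t'](σ[f=8](U))) ∪ π[x,d](ρ[d/f](U))) → 4
  π[x]((γ[x; SUM(f)→d](σ[v='t'](σ[f=8](U))) ∪ π[x,d](ρ[d/f](U)))) → 4

== RESULT ==
x
q
q
r
s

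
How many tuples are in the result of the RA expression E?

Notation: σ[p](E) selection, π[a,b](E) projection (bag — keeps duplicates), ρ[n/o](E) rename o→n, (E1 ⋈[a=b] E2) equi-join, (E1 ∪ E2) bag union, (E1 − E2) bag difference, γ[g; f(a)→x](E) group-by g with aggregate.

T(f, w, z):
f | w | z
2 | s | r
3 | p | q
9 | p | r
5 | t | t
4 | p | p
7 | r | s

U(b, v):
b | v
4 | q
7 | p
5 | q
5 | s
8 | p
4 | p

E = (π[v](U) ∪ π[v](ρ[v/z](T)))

Subexpression sizes:
  U → 6
  π[v](U) → 6
  T → 6
  ρ[v/z](T) → 6
  π[v](ρ[v/z](T)) → 6
  (π[v](U) ∪ π[v](ρ[v/z](T))) → 12

|E| = 12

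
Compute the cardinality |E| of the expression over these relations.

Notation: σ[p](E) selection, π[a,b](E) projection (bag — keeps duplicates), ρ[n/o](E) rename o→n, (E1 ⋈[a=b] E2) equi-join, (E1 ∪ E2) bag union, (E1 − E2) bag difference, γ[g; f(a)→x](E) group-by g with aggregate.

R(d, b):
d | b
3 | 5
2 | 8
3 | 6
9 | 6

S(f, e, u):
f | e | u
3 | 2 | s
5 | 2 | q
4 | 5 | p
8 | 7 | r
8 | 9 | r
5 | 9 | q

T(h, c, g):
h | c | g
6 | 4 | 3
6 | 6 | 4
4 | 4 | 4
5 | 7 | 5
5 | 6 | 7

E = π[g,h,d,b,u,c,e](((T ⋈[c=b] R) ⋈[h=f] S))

Subexpression sizes:
  T → 5
  R → 4
  (T ⋈[c=b] R) → 4
  S → 6
  ((T ⋈[c=b] R) ⋈[h=f] S) → 4
  π[g,h,d,b,u,c,e](((T ⋈[c=b] R) ⋈[h=f] S)) → 4

|E| = 4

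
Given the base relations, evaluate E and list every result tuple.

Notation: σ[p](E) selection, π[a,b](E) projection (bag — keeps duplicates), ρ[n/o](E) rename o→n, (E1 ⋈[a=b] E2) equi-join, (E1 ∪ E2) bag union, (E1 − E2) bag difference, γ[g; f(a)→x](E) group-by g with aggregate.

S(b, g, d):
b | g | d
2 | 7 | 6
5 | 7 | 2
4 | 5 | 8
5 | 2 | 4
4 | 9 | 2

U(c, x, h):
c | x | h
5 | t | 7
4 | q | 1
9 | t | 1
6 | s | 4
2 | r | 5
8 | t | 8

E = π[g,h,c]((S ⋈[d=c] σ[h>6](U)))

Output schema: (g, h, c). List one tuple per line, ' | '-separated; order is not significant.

Row counts bottom-up:
  S → 5
  U → 6
  σ[h>6](U) → 2
  (S ⋈[d=c] σ[h>6](U)) → 1
  π[g,h,c]((S ⋈[d=c] σ[h>6](U))) → 1

== RESULT ==
g | h | c
5 | 8 | 8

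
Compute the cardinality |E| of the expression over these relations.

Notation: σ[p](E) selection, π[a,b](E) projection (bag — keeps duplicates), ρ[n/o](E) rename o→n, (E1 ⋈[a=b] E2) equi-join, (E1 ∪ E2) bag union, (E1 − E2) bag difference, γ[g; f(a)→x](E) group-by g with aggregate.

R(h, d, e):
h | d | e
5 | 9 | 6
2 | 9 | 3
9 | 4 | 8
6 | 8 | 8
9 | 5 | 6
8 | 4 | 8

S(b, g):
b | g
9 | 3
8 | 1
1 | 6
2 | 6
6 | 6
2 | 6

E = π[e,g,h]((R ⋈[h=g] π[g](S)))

Stepwise |·|:
  R → 6
  S → 6
  π[g](S) → 6
  (R ⋈[h=g] π[g](S)) → 4
  π[e,g,h]((R ⋈[h=g] π[g](S))) → 4

|E| = 4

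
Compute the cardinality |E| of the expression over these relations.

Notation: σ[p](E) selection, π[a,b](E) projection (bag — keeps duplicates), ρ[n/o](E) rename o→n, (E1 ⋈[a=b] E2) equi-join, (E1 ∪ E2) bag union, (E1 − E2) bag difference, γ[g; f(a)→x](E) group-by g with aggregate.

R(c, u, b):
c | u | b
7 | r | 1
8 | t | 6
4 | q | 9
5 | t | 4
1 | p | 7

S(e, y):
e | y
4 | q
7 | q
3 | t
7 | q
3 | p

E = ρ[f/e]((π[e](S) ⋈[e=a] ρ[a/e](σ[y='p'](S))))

Stepwise |·|:
  S → 5
  π[e](S) → 5
  S → 5
  σ[y='p'](S) → 1
  ρ[a/e](σ[y='p'](S)) → 1
  (π[e](S) ⋈[e=a] ρ[a/e](σ[y='p'](S))) → 2
  ρ[f/e]((π[e](S) ⋈[e=a] ρ[a/e](σ[y='p'](S)))) → 2

|E| = 2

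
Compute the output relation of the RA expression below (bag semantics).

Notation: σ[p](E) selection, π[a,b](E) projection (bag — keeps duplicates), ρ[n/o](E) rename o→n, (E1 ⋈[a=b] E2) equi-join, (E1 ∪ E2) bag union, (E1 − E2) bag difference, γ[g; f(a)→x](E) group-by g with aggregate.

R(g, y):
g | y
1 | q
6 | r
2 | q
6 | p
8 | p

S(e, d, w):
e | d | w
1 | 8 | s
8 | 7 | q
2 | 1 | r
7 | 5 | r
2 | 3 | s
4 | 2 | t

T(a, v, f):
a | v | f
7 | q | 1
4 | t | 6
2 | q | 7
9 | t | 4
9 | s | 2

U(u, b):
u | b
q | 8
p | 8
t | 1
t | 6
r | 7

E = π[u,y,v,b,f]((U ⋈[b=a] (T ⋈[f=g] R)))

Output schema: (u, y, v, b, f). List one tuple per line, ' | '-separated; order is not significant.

Per-node cardinality:
  U → 5
  T → 5
  R → 5
  (T ⋈[f=g] R) → 4
  (U ⋈[b=a] (T ⋈[f=g] R)) → 1
  π[u,y,v,b,f]((U ⋈[b=a] (T ⋈[f=g] R))) → 1

== RESULT ==
u | y | v | b | f
r | q | q | 7 | 1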